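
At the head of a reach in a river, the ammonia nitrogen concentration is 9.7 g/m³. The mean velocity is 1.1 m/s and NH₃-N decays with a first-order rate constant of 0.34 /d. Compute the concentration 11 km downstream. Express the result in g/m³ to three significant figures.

9.33 g/m³

Travel time t = 11 km / 1.1 m/s = 1.1e+04/1.1 = 1e+04 s = 0.1157 d.
First-order decay: C = 9.7·exp(−0.34·0.1157) = 9.7·0.9614 = 9.326 g/m³.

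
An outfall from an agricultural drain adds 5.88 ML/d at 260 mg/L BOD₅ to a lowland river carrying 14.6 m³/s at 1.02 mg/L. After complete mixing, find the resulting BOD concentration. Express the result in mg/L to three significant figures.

2.22 mg/L

5.88 ML/d = 0.06806 m³/s.
By mass balance at complete mixing, C = (0.06806·260 + 14.6·1.02) / (0.06806 + 14.6) = 32.59/14.67 = 2.222 mg/L.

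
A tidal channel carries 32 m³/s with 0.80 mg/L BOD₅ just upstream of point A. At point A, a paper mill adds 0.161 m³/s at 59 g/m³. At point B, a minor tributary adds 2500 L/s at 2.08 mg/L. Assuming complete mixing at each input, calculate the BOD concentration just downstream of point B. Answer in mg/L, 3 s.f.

After input A: C = (32·0.8 + 0.161·59) / 32.16 = 1.091 mg/L.
2500 L/s = 2.5 m³/s.
After input B: C = (32.16·1.091 + 2.5·2.08) / 34.66 = 1.163 mg/L.

1.16 mg/L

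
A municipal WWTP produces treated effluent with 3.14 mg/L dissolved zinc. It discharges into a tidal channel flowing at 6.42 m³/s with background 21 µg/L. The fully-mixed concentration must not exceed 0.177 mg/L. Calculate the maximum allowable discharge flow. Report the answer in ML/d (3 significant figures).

29.2 ML/d

21 µg/L = 0.021 mg/L.
Mass balance at complete mixing: C_std·(Q_w + Q_r) = Q_w·C_e + Q_r·C_b.
Rearranging, Q_w = Q_r·(C_std − C_b)/(C_e − C_std) = 6.42·(0.177 − 0.021) / (3.14 − 0.177) = 0.338 m³/s.
= 29.2 ML/d.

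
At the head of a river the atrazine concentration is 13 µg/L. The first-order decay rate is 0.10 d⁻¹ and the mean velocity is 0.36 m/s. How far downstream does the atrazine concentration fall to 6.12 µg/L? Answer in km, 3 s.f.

234 km

From C = C₀·e^(−kt), t = ln(C₀/C)/k = ln(13/6.12)/0.10 = 0.7534/0.10 = 7.534 d.
Distance = v·t = 0.36 m/s × 6.509e+05 s = 2.343e+05 m = 234.3 km.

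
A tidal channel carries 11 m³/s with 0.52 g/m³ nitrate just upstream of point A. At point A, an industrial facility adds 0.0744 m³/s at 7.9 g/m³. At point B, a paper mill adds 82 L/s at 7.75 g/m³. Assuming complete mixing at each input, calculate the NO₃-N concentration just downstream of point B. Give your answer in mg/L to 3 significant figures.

0.622 mg/L

After input A: C = (11·0.52 + 0.0744·7.9) / 11.07 = 0.5696 mg/L.
82 L/s = 0.082 m³/s.
After input B: C = (11.07·0.5696 + 0.082·7.75) / 11.16 = 0.6224 mg/L.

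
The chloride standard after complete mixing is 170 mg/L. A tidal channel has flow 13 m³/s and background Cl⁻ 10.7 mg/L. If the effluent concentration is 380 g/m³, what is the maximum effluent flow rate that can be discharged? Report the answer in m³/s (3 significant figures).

Mass balance at complete mixing: C_std·(Q_w + Q_r) = Q_w·C_e + Q_r·C_b.
Rearranging, Q_w = Q_r·(C_std − C_b)/(C_e − C_std) = 13·(170 − 10.7) / (380 − 170) = 9.861 m³/s.

9.86 m³/s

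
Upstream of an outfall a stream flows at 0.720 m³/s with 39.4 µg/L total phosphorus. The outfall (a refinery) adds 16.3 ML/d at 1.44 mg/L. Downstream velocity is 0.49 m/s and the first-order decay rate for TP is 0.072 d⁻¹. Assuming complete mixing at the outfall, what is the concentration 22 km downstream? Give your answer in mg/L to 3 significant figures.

0.318 mg/L

16.3 ML/d = 0.1887 m³/s.
39.4 µg/L = 0.0394 mg/L.
After complete mixing, C₀ = (0.1887·1.44 + 0.72·0.0394) / 0.9087 = 0.3302 mg/L.
Travel time t = 2.2e+04 m / 0.49 m/s = 4.49e+04 s = 0.5197 d.
C = 0.3302·exp(−0.072·0.5197) = 0.3302·0.9633 = 0.3181 mg/L.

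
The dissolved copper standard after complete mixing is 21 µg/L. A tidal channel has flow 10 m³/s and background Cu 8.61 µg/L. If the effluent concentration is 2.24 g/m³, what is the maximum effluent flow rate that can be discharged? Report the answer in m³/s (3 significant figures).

8.61 µg/L = 0.00861 mg/L.
21 µg/L = 0.021 mg/L.
Mass balance at complete mixing: C_std·(Q_w + Q_r) = Q_w·C_e + Q_r·C_b.
Rearranging, Q_w = Q_r·(C_std − C_b)/(C_e − C_std) = 10·(0.021 − 0.00861) / (2.24 − 0.021) = 0.05584 m³/s.

0.0558 m³/s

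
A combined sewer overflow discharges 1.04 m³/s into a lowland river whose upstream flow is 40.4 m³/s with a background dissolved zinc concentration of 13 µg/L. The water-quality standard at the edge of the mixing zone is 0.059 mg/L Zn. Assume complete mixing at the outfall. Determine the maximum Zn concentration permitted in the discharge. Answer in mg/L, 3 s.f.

13 µg/L = 0.013 mg/L.
Mass balance: 0.059·41.44 = 1.04·Cₑ + 40.4·0.013.
Cₑ = (2.445 − 0.5252) / 1.04 = 1.846 mg/L.

1.85 mg/L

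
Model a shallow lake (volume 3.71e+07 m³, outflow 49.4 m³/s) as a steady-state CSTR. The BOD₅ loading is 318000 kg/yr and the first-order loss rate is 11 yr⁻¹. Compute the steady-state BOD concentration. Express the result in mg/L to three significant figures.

Outflow Q = 49.4 m³/s × 3.156e+07 s/yr = 1.559e+09 m³/yr.
Steady-state CSTR mass balance: W = Q·C + k·V·C, so C = W/(Q + kV).
Q + kV = 1.559e+09 + 11·3.71e+07 = 1.967e+09 m³/yr.
C = 318000/1.967e+09 = 0.0001617 kg/m³ = 0.1617 mg/L.

0.162 mg/L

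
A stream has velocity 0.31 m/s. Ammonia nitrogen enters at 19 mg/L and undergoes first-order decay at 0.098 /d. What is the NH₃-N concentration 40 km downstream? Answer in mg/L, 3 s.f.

Travel time t = 40 km / 0.31 m/s = 4e+04/0.31 = 1.29e+05 s = 1.493 d.
First-order decay: C = 19·exp(−0.098·1.493) = 19·0.8639 = 16.41 mg/L.

16.4 mg/L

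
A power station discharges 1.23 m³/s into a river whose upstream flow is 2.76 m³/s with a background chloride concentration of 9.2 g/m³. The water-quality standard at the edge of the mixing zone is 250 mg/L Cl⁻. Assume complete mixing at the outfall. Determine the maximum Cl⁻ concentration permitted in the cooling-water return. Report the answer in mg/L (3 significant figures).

790 mg/L

Mass balance: 250·3.99 = 1.23·Cₑ + 2.76·9.2.
Cₑ = (997.5 − 25.39) / 1.23 = 790.3 mg/L.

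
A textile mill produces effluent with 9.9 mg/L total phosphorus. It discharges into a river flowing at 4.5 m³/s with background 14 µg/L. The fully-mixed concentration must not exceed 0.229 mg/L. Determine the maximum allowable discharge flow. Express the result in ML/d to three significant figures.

8.64 ML/d

14 µg/L = 0.014 mg/L.
Mass balance at complete mixing: C_std·(Q_w + Q_r) = Q_w·C_e + Q_r·C_b.
Rearranging, Q_w = Q_r·(C_std − C_b)/(C_e − C_std) = 4.5·(0.229 − 0.014) / (9.9 − 0.229) = 0.1 m³/s.
= 8.644 ML/d.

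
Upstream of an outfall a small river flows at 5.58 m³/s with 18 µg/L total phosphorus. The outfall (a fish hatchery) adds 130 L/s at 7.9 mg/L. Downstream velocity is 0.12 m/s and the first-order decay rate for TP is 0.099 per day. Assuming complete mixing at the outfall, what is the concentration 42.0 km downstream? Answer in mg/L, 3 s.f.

0.132 mg/L

130 L/s = 0.13 m³/s.
18 µg/L = 0.018 mg/L.
After complete mixing, C₀ = (0.13·7.9 + 5.58·0.018) / 5.71 = 0.1975 mg/L.
Travel time t = 4.2e+04 m / 0.12 m/s = 3.5e+05 s = 4.051 d.
C = 0.1975·exp(−0.099·4.051) = 0.1975·0.6696 = 0.1322 mg/L.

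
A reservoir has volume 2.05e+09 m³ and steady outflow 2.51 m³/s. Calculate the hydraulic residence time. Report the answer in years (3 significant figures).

25.9 yr

Q = 2.51 m³/s × 3.156e+07 s/yr = 7.921e+07 m³/yr.
Hydraulic residence time τ = V/Q = 2.05e+09/7.921e+07 = 25.88 yr.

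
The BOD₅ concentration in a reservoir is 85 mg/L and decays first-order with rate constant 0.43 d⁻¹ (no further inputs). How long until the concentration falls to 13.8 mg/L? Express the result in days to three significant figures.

t = ln(C₀/C)/k = ln(85/13.8)/0.43 = 1.818/0.43 = 4.228 d.

4.23 d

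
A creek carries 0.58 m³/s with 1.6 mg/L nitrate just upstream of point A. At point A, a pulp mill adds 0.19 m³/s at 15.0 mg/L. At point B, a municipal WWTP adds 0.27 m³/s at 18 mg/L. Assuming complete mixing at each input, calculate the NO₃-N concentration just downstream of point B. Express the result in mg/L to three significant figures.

8.31 mg/L

After input A: C = (0.58·1.6 + 0.19·15) / 0.77 = 4.906 mg/L.
After input B: C = (0.77·4.906 + 0.27·18) / 1.04 = 8.306 mg/L.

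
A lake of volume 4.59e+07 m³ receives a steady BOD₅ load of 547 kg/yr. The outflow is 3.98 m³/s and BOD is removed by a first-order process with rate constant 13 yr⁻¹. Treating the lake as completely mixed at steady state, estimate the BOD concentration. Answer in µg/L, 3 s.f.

Outflow Q = 3.98 m³/s × 3.156e+07 s/yr = 1.256e+08 m³/yr.
Steady-state CSTR mass balance: W = Q·C + k·V·C, so C = W/(Q + kV).
Q + kV = 1.256e+08 + 13·4.59e+07 = 7.223e+08 m³/yr.
C = 547/7.223e+08 = 7.573e-07 kg/m³ = 0.0007573 mg/L = 0.7573 µg/L.

0.757 µg/L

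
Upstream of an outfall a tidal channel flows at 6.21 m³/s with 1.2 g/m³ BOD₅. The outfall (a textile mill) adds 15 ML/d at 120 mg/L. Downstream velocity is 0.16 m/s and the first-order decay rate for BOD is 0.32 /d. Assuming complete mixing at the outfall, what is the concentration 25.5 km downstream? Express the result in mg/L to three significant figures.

2.46 mg/L

15 ML/d = 0.1736 m³/s.
After complete mixing, C₀ = (0.1736·120 + 6.21·1.2) / 6.384 = 4.431 mg/L.
Travel time t = 2.55e+04 m / 0.16 m/s = 1.594e+05 s = 1.845 d.
C = 4.431·exp(−0.32·1.845) = 4.431·0.5542 = 2.456 mg/L.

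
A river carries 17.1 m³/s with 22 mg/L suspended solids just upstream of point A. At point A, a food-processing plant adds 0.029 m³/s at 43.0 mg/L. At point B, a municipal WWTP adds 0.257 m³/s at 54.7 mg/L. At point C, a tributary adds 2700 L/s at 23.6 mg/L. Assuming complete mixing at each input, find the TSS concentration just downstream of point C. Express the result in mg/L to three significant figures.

After input A: C = (17.1·22 + 0.029·43) / 17.13 = 22.04 mg/L.
After input B: C = (17.13·22.04 + 0.257·54.7) / 17.39 = 22.52 mg/L.
2700 L/s = 2.7 m³/s.
After input C: C = (17.39·22.52 + 2.7·23.6) / 20.09 = 22.66 mg/L.

22.7 mg/L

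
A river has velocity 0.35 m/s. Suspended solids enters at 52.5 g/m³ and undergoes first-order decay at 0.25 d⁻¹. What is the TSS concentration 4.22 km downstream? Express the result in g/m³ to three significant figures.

Travel time t = 4.22 km / 0.35 m/s = 4220/0.35 = 1.206e+04 s = 0.1396 d.
First-order decay: C = 52.5·exp(−0.25·0.1396) = 52.5·0.9657 = 50.7 g/m³.

50.7 g/m³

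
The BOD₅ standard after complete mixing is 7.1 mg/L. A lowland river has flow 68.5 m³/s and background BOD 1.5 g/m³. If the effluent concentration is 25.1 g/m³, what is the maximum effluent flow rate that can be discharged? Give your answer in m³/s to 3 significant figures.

21.3 m³/s

Mass balance at complete mixing: C_std·(Q_w + Q_r) = Q_w·C_e + Q_r·C_b.
Rearranging, Q_w = Q_r·(C_std − C_b)/(C_e − C_std) = 68.5·(7.1 − 1.5) / (25.1 − 7.1) = 21.31 m³/s.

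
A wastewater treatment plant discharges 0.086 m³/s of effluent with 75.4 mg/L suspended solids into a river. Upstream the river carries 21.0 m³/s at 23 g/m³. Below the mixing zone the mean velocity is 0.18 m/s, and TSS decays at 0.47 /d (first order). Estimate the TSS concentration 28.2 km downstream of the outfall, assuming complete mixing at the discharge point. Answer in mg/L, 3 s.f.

9.90 mg/L

After complete mixing, C₀ = (0.086·75.4 + 21·23) / 21.09 = 23.21 mg/L.
Travel time t = 2.82e+04 m / 0.18 m/s = 1.567e+05 s = 1.813 d.
C = 23.21·exp(−0.47·1.813) = 23.21·0.4265 = 9.9 mg/L.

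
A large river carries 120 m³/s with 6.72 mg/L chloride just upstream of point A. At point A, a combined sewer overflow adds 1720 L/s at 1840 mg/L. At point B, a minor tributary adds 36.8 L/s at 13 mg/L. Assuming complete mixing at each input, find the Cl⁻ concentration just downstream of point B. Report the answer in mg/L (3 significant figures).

32.6 mg/L

1720 L/s = 1.72 m³/s.
After input A: C = (120·6.72 + 1.72·1840) / 121.7 = 32.63 mg/L.
36.8 L/s = 0.0368 m³/s.
After input B: C = (121.7·32.63 + 0.0368·13) / 121.8 = 32.62 mg/L.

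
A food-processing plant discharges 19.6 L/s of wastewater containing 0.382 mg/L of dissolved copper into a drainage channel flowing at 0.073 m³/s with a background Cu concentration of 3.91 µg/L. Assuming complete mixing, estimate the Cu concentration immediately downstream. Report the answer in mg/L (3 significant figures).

0.0839 mg/L

19.6 L/s = 0.0196 m³/s.
3.91 µg/L = 0.00391 mg/L.
Conservation of mass across the mixing zone: C = (0.0196·0.382 + 0.073·0.00391) / (0.0196 + 0.073) = 0.007773/0.0926 = 0.08394 mg/L.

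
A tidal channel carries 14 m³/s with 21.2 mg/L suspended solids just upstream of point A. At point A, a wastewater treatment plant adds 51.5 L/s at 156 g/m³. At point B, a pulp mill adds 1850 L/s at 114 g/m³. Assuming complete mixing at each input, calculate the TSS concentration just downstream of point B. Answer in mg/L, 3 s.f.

32.4 mg/L

51.5 L/s = 0.0515 m³/s.
After input A: C = (14·21.2 + 0.0515·156) / 14.05 = 21.69 mg/L.
1850 L/s = 1.85 m³/s.
After input B: C = (14.05·21.69 + 1.85·114) / 15.9 = 32.43 mg/L.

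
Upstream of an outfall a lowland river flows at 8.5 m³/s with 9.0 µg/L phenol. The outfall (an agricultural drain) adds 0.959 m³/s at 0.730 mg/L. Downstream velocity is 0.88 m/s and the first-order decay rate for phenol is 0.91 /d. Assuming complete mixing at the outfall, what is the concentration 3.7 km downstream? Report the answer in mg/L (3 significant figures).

9.0 µg/L = 0.009 mg/L.
After complete mixing, C₀ = (0.959·0.73 + 8.5·0.009) / 9.459 = 0.0821 mg/L.
Travel time t = 3700 m / 0.88 m/s = 4205 s = 0.04866 d.
C = 0.0821·exp(−0.91·0.04866) = 0.0821·0.9567 = 0.07854 mg/L.

0.0785 mg/L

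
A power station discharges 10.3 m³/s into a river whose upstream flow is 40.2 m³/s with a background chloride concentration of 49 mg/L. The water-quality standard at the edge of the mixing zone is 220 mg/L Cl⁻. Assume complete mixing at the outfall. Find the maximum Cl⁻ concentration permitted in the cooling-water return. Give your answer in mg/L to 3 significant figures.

887 mg/L

Mass balance: 220·50.5 = 10.3·Cₑ + 40.2·49.
Cₑ = (1.111e+04 − 1970) / 10.3 = 887.4 mg/L.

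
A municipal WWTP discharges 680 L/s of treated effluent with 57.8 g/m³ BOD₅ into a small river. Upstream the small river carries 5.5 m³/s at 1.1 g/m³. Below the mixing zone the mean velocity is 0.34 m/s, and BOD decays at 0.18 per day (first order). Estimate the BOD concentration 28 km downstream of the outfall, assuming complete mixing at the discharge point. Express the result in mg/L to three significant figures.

680 L/s = 0.68 m³/s.
After complete mixing, C₀ = (0.68·57.8 + 5.5·1.1) / 6.18 = 7.339 mg/L.
Travel time t = 2.8e+04 m / 0.34 m/s = 8.235e+04 s = 0.9532 d.
C = 7.339·exp(−0.18·0.9532) = 7.339·0.8423 = 6.182 mg/L.

6.18 mg/L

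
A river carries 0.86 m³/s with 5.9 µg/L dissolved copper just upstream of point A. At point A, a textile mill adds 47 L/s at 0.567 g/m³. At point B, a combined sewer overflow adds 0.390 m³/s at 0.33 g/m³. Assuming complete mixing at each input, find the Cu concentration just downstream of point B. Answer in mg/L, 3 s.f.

0.124 mg/L

5.9 µg/L = 0.0059 mg/L.
47 L/s = 0.047 m³/s.
After input A: C = (0.86·0.0059 + 0.047·0.567) / 0.907 = 0.03498 mg/L.
After input B: C = (0.907·0.03498 + 0.39·0.33) / 1.297 = 0.1237 mg/L.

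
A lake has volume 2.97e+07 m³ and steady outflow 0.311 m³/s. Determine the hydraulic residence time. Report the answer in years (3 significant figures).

Q = 0.311 m³/s × 3.156e+07 s/yr = 9.814e+06 m³/yr.
Hydraulic residence time τ = V/Q = 2.97e+07/9.814e+06 = 3.026 yr.

3.03 yr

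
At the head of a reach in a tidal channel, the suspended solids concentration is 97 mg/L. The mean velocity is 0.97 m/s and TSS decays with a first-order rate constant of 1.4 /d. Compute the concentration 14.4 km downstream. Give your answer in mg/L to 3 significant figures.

Travel time t = 14.4 km / 0.97 m/s = 1.44e+04/0.97 = 1.485e+04 s = 0.1718 d.
First-order decay: C = 97·exp(−1.4·0.1718) = 97·0.7862 = 76.26 mg/L.

76.3 mg/L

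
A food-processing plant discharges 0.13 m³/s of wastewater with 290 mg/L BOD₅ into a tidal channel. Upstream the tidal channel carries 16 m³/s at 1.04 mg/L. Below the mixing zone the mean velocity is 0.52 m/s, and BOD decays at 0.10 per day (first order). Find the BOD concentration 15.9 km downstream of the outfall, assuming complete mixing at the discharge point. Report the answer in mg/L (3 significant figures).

After complete mixing, C₀ = (0.13·290 + 16·1.04) / 16.13 = 3.369 mg/L.
Travel time t = 1.59e+04 m / 0.52 m/s = 3.058e+04 s = 0.3539 d.
C = 3.369·exp(−0.10·0.3539) = 3.369·0.9652 = 3.252 mg/L.

3.25 mg/L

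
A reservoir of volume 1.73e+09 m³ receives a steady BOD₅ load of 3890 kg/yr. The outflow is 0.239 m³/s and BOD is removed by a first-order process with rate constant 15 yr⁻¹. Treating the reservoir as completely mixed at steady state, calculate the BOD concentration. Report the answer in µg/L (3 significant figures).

0.150 µg/L

Outflow Q = 0.239 m³/s × 3.156e+07 s/yr = 7.542e+06 m³/yr.
Steady-state CSTR mass balance: W = Q·C + k·V·C, so C = W/(Q + kV).
Q + kV = 7.542e+06 + 15·1.73e+09 = 2.596e+10 m³/yr.
C = 3890/2.596e+10 = 1.499e-07 kg/m³ = 0.0001499 mg/L = 0.1499 µg/L.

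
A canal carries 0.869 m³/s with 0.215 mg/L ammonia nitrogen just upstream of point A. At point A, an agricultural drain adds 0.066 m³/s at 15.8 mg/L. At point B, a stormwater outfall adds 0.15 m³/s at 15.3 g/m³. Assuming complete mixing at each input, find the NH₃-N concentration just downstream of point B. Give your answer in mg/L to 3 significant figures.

3.25 mg/L

After input A: C = (0.869·0.215 + 0.066·15.8) / 0.935 = 1.315 mg/L.
After input B: C = (0.935·1.315 + 0.15·15.3) / 1.085 = 3.249 mg/L.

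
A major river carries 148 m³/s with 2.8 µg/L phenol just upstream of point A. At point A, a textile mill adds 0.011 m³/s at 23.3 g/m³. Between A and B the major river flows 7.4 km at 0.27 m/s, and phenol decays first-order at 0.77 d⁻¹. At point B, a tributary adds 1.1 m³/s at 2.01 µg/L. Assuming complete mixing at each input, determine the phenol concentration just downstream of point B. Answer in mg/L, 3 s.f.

2.8 µg/L = 0.0028 mg/L.
After input A: C = (148·0.0028 + 0.011·23.3) / 148 = 0.004531 mg/L.
Over the 7.4 km reach to input B (t = 2.741e+04 s = 0.3172 d), decay gives C = 0.004531·exp(−0.77·0.3172) = 0.003549 mg/L.
2.01 µg/L = 0.00201 mg/L.
After input B: C = (148·0.003549 + 1.1·0.00201) / 149.1 = 0.003538 mg/L.

0.00354 mg/L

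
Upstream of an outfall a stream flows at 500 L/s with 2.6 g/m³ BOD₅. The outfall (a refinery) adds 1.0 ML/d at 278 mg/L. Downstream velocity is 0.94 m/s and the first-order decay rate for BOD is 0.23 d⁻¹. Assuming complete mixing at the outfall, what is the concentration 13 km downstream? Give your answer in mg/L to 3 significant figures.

8.51 mg/L

1.0 ML/d = 0.01157 m³/s.
500 L/s = 0.5 m³/s.
After complete mixing, C₀ = (0.01157·278 + 0.5·2.6) / 0.5116 = 8.831 mg/L.
Travel time t = 1.3e+04 m / 0.94 m/s = 1.383e+04 s = 0.1601 d.
C = 8.831·exp(−0.23·0.1601) = 8.831·0.9639 = 8.512 mg/L.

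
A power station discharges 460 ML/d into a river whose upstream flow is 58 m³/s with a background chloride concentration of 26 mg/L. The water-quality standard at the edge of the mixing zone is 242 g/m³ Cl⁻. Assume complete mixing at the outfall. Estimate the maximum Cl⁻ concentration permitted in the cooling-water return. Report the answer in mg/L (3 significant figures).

2600 mg/L

460 ML/d = 5.324 m³/s.
Mass balance: 242·63.32 = 5.324·Cₑ + 58·26.
Cₑ = (1.532e+04 − 1508) / 5.324 = 2595 mg/L.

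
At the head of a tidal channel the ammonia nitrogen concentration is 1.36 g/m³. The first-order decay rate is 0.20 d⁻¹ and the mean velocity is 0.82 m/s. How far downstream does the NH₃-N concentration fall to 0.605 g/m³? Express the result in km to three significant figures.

287 km

From C = C₀·e^(−kt), t = ln(C₀/C)/k = ln(1.36/0.605)/0.20 = 0.81/0.20 = 4.05 d.
Distance = v·t = 0.82 m/s × 3.499e+05 s = 2.869e+05 m = 286.9 km.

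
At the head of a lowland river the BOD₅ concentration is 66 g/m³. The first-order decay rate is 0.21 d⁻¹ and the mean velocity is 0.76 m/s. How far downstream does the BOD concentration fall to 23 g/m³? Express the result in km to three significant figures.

From C = C₀·e^(−kt), t = ln(C₀/C)/k = ln(66/23)/0.21 = 1.054/0.21 = 5.02 d.
Distance = v·t = 0.76 m/s × 4.337e+05 s = 3.296e+05 m = 329.6 km.

330 km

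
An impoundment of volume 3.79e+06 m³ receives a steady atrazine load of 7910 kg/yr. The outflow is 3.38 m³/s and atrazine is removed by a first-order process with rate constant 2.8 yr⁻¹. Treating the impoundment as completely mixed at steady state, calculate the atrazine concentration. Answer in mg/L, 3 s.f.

0.0674 mg/L

Outflow Q = 3.38 m³/s × 3.156e+07 s/yr = 1.067e+08 m³/yr.
Steady-state CSTR mass balance: W = Q·C + k·V·C, so C = W/(Q + kV).
Q + kV = 1.067e+08 + 2.8·3.79e+06 = 1.173e+08 m³/yr.
C = 7910/1.173e+08 = 6.745e-05 kg/m³ = 0.06745 mg/L.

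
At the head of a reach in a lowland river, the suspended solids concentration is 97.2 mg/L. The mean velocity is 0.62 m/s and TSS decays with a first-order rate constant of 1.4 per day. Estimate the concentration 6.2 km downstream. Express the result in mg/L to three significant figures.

82.7 mg/L

Travel time t = 6.2 km / 0.62 m/s = 6200/0.62 = 1e+04 s = 0.1157 d.
First-order decay: C = 97.2·exp(−1.4·0.1157) = 97.2·0.8504 = 82.66 mg/L.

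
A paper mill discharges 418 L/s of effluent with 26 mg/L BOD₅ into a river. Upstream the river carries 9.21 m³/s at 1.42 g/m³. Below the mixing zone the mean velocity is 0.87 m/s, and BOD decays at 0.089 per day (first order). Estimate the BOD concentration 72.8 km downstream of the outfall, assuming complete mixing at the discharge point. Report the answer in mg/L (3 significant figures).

2.28 mg/L

418 L/s = 0.418 m³/s.
After complete mixing, C₀ = (0.418·26 + 9.21·1.42) / 9.628 = 2.487 mg/L.
Travel time t = 7.28e+04 m / 0.87 m/s = 8.368e+04 s = 0.9685 d.
C = 2.487·exp(−0.089·0.9685) = 2.487·0.9174 = 2.282 mg/L.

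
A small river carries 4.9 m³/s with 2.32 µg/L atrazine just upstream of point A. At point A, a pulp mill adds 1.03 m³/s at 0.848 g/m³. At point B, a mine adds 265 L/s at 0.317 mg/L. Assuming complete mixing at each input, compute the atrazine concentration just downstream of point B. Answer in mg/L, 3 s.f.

0.156 mg/L

2.32 µg/L = 0.00232 mg/L.
After input A: C = (4.9·0.00232 + 1.03·0.848) / 5.93 = 0.1492 mg/L.
265 L/s = 0.265 m³/s.
After input B: C = (5.93·0.1492 + 0.265·0.317) / 6.195 = 0.1564 mg/L.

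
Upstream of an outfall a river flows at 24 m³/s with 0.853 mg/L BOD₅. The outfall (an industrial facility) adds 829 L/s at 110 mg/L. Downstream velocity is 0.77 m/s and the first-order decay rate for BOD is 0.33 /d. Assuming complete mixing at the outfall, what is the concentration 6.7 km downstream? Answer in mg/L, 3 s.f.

829 L/s = 0.829 m³/s.
After complete mixing, C₀ = (0.829·110 + 24·0.853) / 24.83 = 4.497 mg/L.
Travel time t = 6700 m / 0.77 m/s = 8701 s = 0.1007 d.
C = 4.497·exp(−0.33·0.1007) = 4.497·0.9673 = 4.35 mg/L.

4.35 mg/L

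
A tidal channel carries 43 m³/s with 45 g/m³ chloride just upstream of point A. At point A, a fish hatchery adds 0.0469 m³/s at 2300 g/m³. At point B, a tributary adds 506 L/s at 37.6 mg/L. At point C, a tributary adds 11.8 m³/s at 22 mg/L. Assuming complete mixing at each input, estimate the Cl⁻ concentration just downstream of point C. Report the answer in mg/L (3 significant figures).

41.9 mg/L

After input A: C = (43·45 + 0.0469·2300) / 43.05 = 47.46 mg/L.
506 L/s = 0.506 m³/s.
After input B: C = (43.05·47.46 + 0.506·37.6) / 43.55 = 47.34 mg/L.
After input C: C = (43.55·47.34 + 11.8·22) / 55.35 = 41.94 mg/L.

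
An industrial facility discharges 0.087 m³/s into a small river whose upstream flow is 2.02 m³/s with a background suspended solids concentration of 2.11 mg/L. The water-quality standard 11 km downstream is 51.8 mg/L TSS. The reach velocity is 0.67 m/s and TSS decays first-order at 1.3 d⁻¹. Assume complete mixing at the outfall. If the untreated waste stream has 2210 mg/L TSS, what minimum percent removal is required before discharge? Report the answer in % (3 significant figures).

Travel time to the compliance point: t = 1.1e+04/0.67 = 1.642e+04 s = 0.19 d; decay factor exp(−1.3·0.19) = 0.7811.
So the concentration just after mixing may be at most 51.8/0.7811 = 66.32 mg/L.
Mass balance: 66.32·2.107 = 0.087·Cₑ + 2.02·2.11.
Cₑ = (139.7 − 4.262) / 0.087 = 1557 mg/L.
Required removal = 1 − 1557/2210 = 29.54 %.

29.5 %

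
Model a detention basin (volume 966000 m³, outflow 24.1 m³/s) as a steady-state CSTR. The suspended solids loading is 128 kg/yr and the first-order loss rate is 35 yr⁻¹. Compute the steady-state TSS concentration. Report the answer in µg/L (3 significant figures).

Outflow Q = 24.1 m³/s × 3.156e+07 s/yr = 7.605e+08 m³/yr.
Steady-state CSTR mass balance: W = Q·C + k·V·C, so C = W/(Q + kV).
Q + kV = 7.605e+08 + 35·966000 = 7.943e+08 m³/yr.
C = 128/7.943e+08 = 1.611e-07 kg/m³ = 0.0001611 mg/L = 0.1611 µg/L.

0.161 µg/L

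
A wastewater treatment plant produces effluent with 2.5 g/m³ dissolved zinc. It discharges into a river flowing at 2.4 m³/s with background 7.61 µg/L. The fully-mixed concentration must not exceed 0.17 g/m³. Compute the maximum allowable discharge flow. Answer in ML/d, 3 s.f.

14.5 ML/d

7.61 µg/L = 0.00761 mg/L.
Mass balance at complete mixing: C_std·(Q_w + Q_r) = Q_w·C_e + Q_r·C_b.
Rearranging, Q_w = Q_r·(C_std − C_b)/(C_e − C_std) = 2.4·(0.17 − 0.00761) / (2.5 − 0.17) = 0.1673 m³/s.
= 14.45 ML/d.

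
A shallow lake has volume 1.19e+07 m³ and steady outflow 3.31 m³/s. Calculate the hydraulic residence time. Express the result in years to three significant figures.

0.114 yr

Q = 3.31 m³/s × 3.156e+07 s/yr = 1.045e+08 m³/yr.
Hydraulic residence time τ = V/Q = 1.19e+07/1.045e+08 = 0.1139 yr.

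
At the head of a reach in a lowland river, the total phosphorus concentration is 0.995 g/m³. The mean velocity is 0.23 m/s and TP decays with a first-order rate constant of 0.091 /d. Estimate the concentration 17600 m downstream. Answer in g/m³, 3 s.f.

Travel time t = 17600 m / 0.23 m/s = 1.76e+04/0.23 = 7.652e+04 s = 0.8857 d.
First-order decay: C = 0.995·exp(−0.091·0.8857) = 0.995·0.9226 = 0.918 g/m³.

0.918 g/m³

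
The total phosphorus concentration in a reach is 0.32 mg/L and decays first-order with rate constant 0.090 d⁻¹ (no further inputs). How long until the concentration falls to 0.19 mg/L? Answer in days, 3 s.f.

t = ln(C₀/C)/k = ln(0.32/0.19)/0.090 = 0.5213/0.090 = 5.792 d.

5.79 d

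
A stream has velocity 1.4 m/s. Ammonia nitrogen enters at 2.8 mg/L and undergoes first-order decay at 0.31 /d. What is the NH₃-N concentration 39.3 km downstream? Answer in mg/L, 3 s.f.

2.53 mg/L

Travel time t = 39.3 km / 1.4 m/s = 3.93e+04/1.4 = 2.807e+04 s = 0.3249 d.
First-order decay: C = 2.8·exp(−0.31·0.3249) = 2.8·0.9042 = 2.532 mg/L.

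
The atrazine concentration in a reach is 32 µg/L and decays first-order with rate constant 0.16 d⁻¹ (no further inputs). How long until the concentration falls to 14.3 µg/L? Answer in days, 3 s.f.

t = ln(C₀/C)/k = ln(32/14.3)/0.16 = 0.8055/0.16 = 5.034 d.

5.03 d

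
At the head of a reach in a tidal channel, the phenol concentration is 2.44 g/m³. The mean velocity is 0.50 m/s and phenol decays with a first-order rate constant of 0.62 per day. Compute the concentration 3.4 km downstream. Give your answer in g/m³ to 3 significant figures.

Travel time t = 3.4 km / 0.50 m/s = 3400/0.50 = 6800 s = 0.0787 d.
First-order decay: C = 2.44·exp(−0.62·0.0787) = 2.44·0.9524 = 2.324 g/m³.

2.32 g/m³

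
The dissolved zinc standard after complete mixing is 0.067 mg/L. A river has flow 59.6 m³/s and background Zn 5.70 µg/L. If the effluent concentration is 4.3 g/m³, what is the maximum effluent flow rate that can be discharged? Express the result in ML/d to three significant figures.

74.6 ML/d

5.70 µg/L = 0.0057 mg/L.
Mass balance at complete mixing: C_std·(Q_w + Q_r) = Q_w·C_e + Q_r·C_b.
Rearranging, Q_w = Q_r·(C_std − C_b)/(C_e − C_std) = 59.6·(0.067 − 0.0057) / (4.3 − 0.067) = 0.8631 m³/s.
= 74.57 ML/d.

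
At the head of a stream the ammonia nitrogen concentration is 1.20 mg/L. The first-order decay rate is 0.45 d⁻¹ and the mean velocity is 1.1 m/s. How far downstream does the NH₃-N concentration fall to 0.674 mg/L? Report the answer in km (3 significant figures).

From C = C₀·e^(−kt), t = ln(C₀/C)/k = ln(1.20/0.674)/0.45 = 0.5768/0.45 = 1.282 d.
Distance = v·t = 1.1 m/s × 1.108e+05 s = 1.218e+05 m = 121.8 km.

122 km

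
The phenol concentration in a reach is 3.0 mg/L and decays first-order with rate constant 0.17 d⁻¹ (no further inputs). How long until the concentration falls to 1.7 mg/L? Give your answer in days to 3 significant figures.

3.34 d

t = ln(C₀/C)/k = ln(3.0/1.7)/0.17 = 0.568/0.17 = 3.341 d.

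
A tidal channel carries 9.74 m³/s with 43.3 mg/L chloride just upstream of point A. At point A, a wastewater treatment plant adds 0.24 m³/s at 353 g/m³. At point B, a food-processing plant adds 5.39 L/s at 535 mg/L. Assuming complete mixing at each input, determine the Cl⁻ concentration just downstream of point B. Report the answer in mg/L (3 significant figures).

51.0 mg/L

After input A: C = (9.74·43.3 + 0.24·353) / 9.98 = 50.75 mg/L.
5.39 L/s = 0.00539 m³/s.
After input B: C = (9.98·50.75 + 0.00539·535) / 9.985 = 51.01 mg/L.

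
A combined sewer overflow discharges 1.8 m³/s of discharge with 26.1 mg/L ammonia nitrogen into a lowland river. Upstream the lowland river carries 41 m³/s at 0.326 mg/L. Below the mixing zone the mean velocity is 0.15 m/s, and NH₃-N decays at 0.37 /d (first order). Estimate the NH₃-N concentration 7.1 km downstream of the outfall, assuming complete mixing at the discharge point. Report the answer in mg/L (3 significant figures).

After complete mixing, C₀ = (1.8·26.1 + 41·0.326) / 42.8 = 1.41 mg/L.
Travel time t = 7100 m / 0.15 m/s = 4.733e+04 s = 0.5478 d.
C = 1.41·exp(−0.37·0.5478) = 1.41·0.8165 = 1.151 mg/L.

1.15 mg/L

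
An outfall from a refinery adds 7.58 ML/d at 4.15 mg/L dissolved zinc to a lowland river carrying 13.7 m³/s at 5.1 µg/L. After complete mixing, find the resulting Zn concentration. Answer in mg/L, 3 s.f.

7.58 ML/d = 0.08773 m³/s.
5.1 µg/L = 0.0051 mg/L.
By mass balance at complete mixing, C = (0.08773·4.15 + 13.7·0.0051) / (0.08773 + 13.7) = 0.434/13.79 = 0.03147 mg/L.

0.0315 mg/L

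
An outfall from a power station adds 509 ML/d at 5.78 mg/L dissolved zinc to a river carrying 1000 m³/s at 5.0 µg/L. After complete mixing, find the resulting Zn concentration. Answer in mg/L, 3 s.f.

509 ML/d = 5.891 m³/s.
5.0 µg/L = 0.005 mg/L.
Flow-weighted mixing gives C = (5.891·5.78 + 1000·0.005) / (5.891 + 1000) = 39.05/1006 = 0.03882 mg/L.

0.0388 mg/L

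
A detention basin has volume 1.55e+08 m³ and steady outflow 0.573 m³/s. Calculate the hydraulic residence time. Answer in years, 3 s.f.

Q = 0.573 m³/s × 3.156e+07 s/yr = 1.808e+07 m³/yr.
Hydraulic residence time τ = V/Q = 1.55e+08/1.808e+07 = 8.572 yr.

8.57 yr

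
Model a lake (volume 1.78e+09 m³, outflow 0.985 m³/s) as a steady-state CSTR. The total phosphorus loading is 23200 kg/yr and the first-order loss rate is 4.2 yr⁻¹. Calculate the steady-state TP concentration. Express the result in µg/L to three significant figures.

3.09 µg/L

Outflow Q = 0.985 m³/s × 3.156e+07 s/yr = 3.108e+07 m³/yr.
Steady-state CSTR mass balance: W = Q·C + k·V·C, so C = W/(Q + kV).
Q + kV = 3.108e+07 + 4.2·1.78e+09 = 7.507e+09 m³/yr.
C = 23200/7.507e+09 = 3.09e-06 kg/m³ = 0.00309 mg/L = 3.09 µg/L.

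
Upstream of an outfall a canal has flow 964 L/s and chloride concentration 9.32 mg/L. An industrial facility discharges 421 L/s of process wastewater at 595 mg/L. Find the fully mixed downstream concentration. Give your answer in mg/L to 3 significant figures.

187 mg/L

421 L/s = 0.421 m³/s.
964 L/s = 0.964 m³/s.
By mass balance at complete mixing, C = (0.421·595 + 0.964·9.32) / (0.421 + 0.964) = 259.5/1.385 = 187.3 mg/L.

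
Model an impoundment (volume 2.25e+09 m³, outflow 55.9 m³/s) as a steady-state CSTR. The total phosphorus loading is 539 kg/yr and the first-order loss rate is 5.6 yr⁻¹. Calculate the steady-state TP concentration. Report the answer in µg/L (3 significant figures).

0.0375 µg/L

Outflow Q = 55.9 m³/s × 3.156e+07 s/yr = 1.764e+09 m³/yr.
Steady-state CSTR mass balance: W = Q·C + k·V·C, so C = W/(Q + kV).
Q + kV = 1.764e+09 + 5.6·2.25e+09 = 1.436e+10 m³/yr.
C = 539/1.436e+10 = 3.752e-08 kg/m³ = 3.752e-05 mg/L = 0.03752 µg/L.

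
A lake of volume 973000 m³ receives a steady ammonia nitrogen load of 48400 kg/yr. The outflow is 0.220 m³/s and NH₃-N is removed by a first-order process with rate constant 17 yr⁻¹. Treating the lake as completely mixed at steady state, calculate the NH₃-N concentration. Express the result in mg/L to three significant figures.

2.06 mg/L

Outflow Q = 0.220 m³/s × 3.156e+07 s/yr = 6.943e+06 m³/yr.
Steady-state CSTR mass balance: W = Q·C + k·V·C, so C = W/(Q + kV).
Q + kV = 6.943e+06 + 17·973000 = 2.348e+07 m³/yr.
C = 48400/2.348e+07 = 0.002061 kg/m³ = 2.061 mg/L.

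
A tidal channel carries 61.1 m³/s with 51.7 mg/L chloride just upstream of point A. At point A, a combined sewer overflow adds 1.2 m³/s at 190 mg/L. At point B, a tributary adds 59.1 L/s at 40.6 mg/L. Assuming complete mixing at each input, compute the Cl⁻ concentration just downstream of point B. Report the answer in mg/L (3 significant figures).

After input A: C = (61.1·51.7 + 1.2·190) / 62.3 = 54.36 mg/L.
59.1 L/s = 0.0591 m³/s.
After input B: C = (62.3·54.36 + 0.0591·40.6) / 62.36 = 54.35 mg/L.

54.4 mg/L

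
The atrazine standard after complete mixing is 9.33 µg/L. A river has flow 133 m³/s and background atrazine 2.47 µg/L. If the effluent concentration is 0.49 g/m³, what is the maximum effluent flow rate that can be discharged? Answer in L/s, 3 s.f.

1900 L/s

2.47 µg/L = 0.00247 mg/L.
9.33 µg/L = 0.00933 mg/L.
Mass balance at complete mixing: C_std·(Q_w + Q_r) = Q_w·C_e + Q_r·C_b.
Rearranging, Q_w = Q_r·(C_std − C_b)/(C_e − C_std) = 133·(0.00933 − 0.00247) / (0.49 − 0.00933) = 1.898 m³/s.
= 1898 L/s.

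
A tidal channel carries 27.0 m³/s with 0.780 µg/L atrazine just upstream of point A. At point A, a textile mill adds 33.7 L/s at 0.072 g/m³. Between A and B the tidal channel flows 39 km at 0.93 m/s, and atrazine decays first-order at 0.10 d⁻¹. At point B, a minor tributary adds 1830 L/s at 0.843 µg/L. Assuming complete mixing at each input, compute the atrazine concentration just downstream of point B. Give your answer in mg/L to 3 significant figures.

0.780 µg/L = 0.00078 mg/L.
33.7 L/s = 0.0337 m³/s.
After input A: C = (27·0.00078 + 0.0337·0.072) / 27.03 = 0.0008688 mg/L.
Over the 39 km reach to input B (t = 4.194e+04 s = 0.4854 d), decay gives C = 0.0008688·exp(−0.10·0.4854) = 0.0008276 mg/L.
1830 L/s = 1.83 m³/s.
0.843 µg/L = 0.000843 mg/L.
After input B: C = (27.03·0.0008276 + 1.83·0.000843) / 28.86 = 0.0008286 mg/L.

0.000829 mg/L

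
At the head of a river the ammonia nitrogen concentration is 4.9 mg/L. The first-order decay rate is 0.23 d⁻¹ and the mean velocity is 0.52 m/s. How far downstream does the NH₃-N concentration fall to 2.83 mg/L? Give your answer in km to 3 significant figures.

From C = C₀·e^(−kt), t = ln(C₀/C)/k = ln(4.9/2.83)/0.23 = 0.549/0.23 = 2.387 d.
Distance = v·t = 0.52 m/s × 2.062e+05 s = 1.072e+05 m = 107.2 km.

107 km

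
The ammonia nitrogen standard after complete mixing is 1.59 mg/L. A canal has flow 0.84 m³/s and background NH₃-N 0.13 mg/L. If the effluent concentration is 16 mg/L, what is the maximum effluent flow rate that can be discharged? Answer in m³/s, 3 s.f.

Mass balance at complete mixing: C_std·(Q_w + Q_r) = Q_w·C_e + Q_r·C_b.
Rearranging, Q_w = Q_r·(C_std − C_b)/(C_e − C_std) = 0.84·(1.59 − 0.13) / (16 − 1.59) = 0.08511 m³/s.

0.0851 m³/s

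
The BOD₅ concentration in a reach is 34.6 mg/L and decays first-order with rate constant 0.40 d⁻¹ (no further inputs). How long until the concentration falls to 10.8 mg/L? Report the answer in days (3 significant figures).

t = ln(C₀/C)/k = ln(34.6/10.8)/0.40 = 1.164/0.40 = 2.911 d.

2.91 d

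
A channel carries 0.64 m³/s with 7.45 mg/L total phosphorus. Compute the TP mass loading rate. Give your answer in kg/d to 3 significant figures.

Mass flux = Q·C = 0.64 m³/s × 7.45 g/m³ = 4.768 g/s.
= 4.768 g/s × 86.4 = 412 kg/d.

412 kg/d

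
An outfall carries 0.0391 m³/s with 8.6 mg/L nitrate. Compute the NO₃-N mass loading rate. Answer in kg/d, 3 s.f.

Mass flux = Q·C = 0.0391 m³/s × 8.6 g/m³ = 0.3363 g/s.
= 0.3363 g/s × 86.4 = 29.05 kg/d.

29.1 kg/d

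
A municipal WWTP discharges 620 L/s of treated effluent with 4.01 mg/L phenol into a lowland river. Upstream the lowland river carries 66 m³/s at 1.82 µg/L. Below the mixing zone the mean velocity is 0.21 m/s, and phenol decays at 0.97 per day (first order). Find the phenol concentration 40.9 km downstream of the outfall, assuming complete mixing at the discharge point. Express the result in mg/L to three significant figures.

0.00439 mg/L

620 L/s = 0.62 m³/s.
1.82 µg/L = 0.00182 mg/L.
After complete mixing, C₀ = (0.62·4.01 + 66·0.00182) / 66.62 = 0.03912 mg/L.
Travel time t = 4.09e+04 m / 0.21 m/s = 1.948e+05 s = 2.254 d.
C = 0.03912·exp(−0.97·2.254) = 0.03912·0.1123 = 0.004394 mg/L.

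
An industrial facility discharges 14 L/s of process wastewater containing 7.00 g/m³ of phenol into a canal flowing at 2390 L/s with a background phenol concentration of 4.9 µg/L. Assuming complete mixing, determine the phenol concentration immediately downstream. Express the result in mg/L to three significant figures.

14 L/s = 0.014 m³/s.
2390 L/s = 2.39 m³/s.
4.9 µg/L = 0.0049 mg/L.
By mass balance at complete mixing, C = (0.014·7 + 2.39·0.0049) / (0.014 + 2.39) = 0.1097/2.404 = 0.04564 mg/L.

0.0456 mg/L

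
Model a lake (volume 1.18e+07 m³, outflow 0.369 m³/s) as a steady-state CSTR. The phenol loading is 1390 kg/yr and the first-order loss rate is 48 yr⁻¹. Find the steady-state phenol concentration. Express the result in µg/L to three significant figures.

Outflow Q = 0.369 m³/s × 3.156e+07 s/yr = 1.164e+07 m³/yr.
Steady-state CSTR mass balance: W = Q·C + k·V·C, so C = W/(Q + kV).
Q + kV = 1.164e+07 + 48·1.18e+07 = 5.78e+08 m³/yr.
C = 1390/5.78e+08 = 2.405e-06 kg/m³ = 0.002405 mg/L = 2.405 µg/L.

2.40 µg/L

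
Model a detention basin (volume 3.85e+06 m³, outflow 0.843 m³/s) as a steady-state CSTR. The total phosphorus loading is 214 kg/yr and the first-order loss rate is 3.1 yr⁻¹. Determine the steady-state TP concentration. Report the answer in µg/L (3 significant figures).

Outflow Q = 0.843 m³/s × 3.156e+07 s/yr = 2.66e+07 m³/yr.
Steady-state CSTR mass balance: W = Q·C + k·V·C, so C = W/(Q + kV).
Q + kV = 2.66e+07 + 3.1·3.85e+06 = 3.854e+07 m³/yr.
C = 214/3.854e+07 = 5.553e-06 kg/m³ = 0.005553 mg/L = 5.553 µg/L.

5.55 µg/L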